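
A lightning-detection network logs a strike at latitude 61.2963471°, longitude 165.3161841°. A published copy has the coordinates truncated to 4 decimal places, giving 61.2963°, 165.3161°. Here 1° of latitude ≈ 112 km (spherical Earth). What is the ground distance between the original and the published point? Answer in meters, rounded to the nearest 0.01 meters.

6.95 meters

The latitude changed by +0.0000471° and the longitude by +0.0000841°.
North–south shift: 0.0000471 × 112000 = 5.2752 m.
E–W at 61.2963°: 0.0000841° × 112000 × cos 61.2963° = 0.0000841 × 112000 × 0.4803 ≈ 4.52385 m.
Distance: √(5.2752² + 4.52385²) ≈ 6.94932 m.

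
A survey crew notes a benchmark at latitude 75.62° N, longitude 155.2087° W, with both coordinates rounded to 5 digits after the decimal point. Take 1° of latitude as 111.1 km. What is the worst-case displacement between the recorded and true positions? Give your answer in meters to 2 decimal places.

Rounding to 5 decimal places leaves each coordinate within ±5e-06° of the true value.
North–south component: 5e-06° × 111100 = 0.5555 m.
Longitude error → 5e-06 × 111100 × cos 75.62° = 5e-06 × 111100 × 0.2484 ≈ 0.137959 m.
The two errors are perpendicular, so the maximum displacement is √(0.5555² + 0.137959²) ≈ 0.572375 m.

0.57 meters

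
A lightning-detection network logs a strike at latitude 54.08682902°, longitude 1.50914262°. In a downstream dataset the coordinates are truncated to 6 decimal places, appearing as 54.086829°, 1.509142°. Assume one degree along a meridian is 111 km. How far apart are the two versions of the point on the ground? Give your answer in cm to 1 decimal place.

The latitude changed by +0.00000002° and the longitude by +0.00000062°.
North–south shift: 0.00000002 × 111000 = 0.00222 m.
E–W at 54.0868°: 0.00000062° × 111000 × cos 54.0868° = 0.00000062 × 111000 × 0.5866 ≈ 0.040367 m.
Combined displacement = (0.00222² + 0.040367²)^½ ≈ 0.040428 m.
That is 0.040428 m = 4.0428 cm.

4.0 cm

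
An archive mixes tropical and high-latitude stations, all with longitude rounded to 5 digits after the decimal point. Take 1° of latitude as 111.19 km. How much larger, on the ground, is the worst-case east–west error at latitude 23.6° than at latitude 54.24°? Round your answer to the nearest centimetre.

Rounding to 5 decimal places leaves the longitude within ±5e-06° of the true value.
Error at 23.6° = 5e-06° × 111190 × cos 23.6° ≈ 0.55595 × 0.9164 = 0.50945 m.
At 54.24°: 5e-06° × 111190 × cos 54.24° = 5e-06 × 111190 × 0.5844 ≈ 0.32489 m.
Difference: 0.50945 − 0.32489 = 0.18456 m.
That is 0.18456 m = 18.456 cm.

18 centimetres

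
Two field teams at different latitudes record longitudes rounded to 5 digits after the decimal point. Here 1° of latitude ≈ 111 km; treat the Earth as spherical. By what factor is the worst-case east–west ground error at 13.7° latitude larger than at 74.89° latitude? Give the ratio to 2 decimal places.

3.73

Rounding to 5 decimal places leaves the longitude within ±5e-06° of the true value.
Error at 13.7° = 5e-06° × 111000 × cos 13.7° ≈ 0.555 × 0.9715 = 0.53921 m.
At 74.89°: 5e-06° × 111000 × cos 74.89° = 5e-06 × 111000 × 0.2607 ≈ 0.14467 m.
Ratio: 0.53921 / 0.14467 = cos 13.7° / cos 74.89° ≈ 3.7271.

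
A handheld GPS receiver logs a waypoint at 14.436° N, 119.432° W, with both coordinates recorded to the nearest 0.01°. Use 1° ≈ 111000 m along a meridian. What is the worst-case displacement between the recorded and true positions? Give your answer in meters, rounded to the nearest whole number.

Rounding to 2 decimal places leaves each coordinate within ±0.005° of the true value.
N–S: 0.005° × 111000 m/° = 555 m.
E–W at 14.436°: 0.005° × 111000 × cos 14.436° = 0.005 × 111000 × 0.9684 ≈ 537.477 m.
Worst case both components are at the extreme and orthogonal: √(555² + 537.477²) ≈ 772.597 m.

773 meters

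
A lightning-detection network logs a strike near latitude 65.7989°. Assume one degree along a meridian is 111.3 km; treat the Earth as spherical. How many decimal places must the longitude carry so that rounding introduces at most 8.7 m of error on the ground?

At 65.7989° one degree of longitude covers 111300 × cos 65.7989° ≈ 111300 × 0.4099 ≈ 45626.4 m.
With N decimal places the half-ulp bound is 0.5·10⁻ᴺ°, or 0.5·10⁻ᴺ × 45626.4 m on the ground.
Need 0.5 × 45626.4 × 10⁻ᴺ ≤ 8.7 → 10⁻ᴺ ≤ 3.814e-04, so N ≥ 3.42.
At 3 places the error can reach 22.8 m, but 4 places keeps it to 2.28 m.

4 decimal places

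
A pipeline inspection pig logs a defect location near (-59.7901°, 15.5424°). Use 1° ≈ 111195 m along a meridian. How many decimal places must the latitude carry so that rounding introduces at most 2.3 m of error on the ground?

One degree of latitude covers 111195 m.
N decimal places → at most half a unit in the last place, 0.5 × 10⁻ᴺ° = 111195/2 × 10⁻ᴺ m.
Setting 55597.5 × 10⁻ᴺ ≤ 2.3 gives 10ᴺ ≥ 2.417e+04, i.e. N ≥ 4.38.
At 4 places the error can reach 5.56 m, but 5 places keeps it to 0.556 m.

5 decimal places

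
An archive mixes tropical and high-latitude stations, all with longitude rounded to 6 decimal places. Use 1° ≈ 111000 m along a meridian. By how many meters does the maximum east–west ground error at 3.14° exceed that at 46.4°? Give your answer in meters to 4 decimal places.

Rounding to 6 decimal places leaves the longitude within ±5e-07° of the true value.
Error at 3.14° = 5e-07° × 111000 × cos 3.14° ≈ 0.0555 × 0.9985 = 0.055417 m.
At 46.4°: 5e-07° × 111000 × cos 46.4° = 5e-07 × 111000 × 0.6896 ≈ 0.038274 m.
So the lower-latitude error exceeds the higher by 0.055417 − 0.038274 = 0.017143 m.

0.0171 meters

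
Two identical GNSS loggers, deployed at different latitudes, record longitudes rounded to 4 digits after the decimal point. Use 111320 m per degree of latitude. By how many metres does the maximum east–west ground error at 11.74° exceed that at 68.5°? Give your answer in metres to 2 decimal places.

Rounding to 4 decimal places leaves the longitude within ±5e-05° of the true value.
At 11.74°: 5e-05° × 111320 × cos 11.74° = 5e-05 × 111320 × 0.9791 ≈ 5.4496 m.
At 68.5°: 5e-05° × 111320 × cos 68.5° = 5e-05 × 111320 × 0.3665 ≈ 2.0399 m.
Difference: 5.4496 − 2.0399 = 3.4096 m.

3.41 metres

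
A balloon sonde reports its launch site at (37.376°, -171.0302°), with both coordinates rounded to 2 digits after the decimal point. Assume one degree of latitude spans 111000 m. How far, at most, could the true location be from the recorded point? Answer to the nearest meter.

Rounding to 2 decimal places leaves each coordinate within ±0.005° of the true value.
N–S: 0.005° × 111000 m/° = 555 m.
E–W at 37.376°: 0.005° × 111000 × cos 37.376° = 0.005 × 111000 × 0.7947 ≈ 441.041 m.
Combining orthogonally: (555² + 441.041²)^½ ≈ 708.902 m.

709 meters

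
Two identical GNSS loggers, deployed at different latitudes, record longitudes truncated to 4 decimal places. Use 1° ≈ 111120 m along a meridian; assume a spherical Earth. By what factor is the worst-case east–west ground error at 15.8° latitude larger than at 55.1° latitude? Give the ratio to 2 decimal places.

Truncating at 4 decimal places can drop up to a full unit in the last place, so the longitude may be off by as much as 0.0001°.
Error at 15.8° = 0.0001° × 111120 × cos 15.8° ≈ 11.112 × 0.9622 = 10.692 m.
Error at 55.1° = 0.0001° × 111120 × cos 55.1° ≈ 11.112 × 0.5721 = 6.3577 m.
Ratio: 10.692 / 6.3577 = cos 15.8° / cos 55.1° ≈ 1.6818.

1.68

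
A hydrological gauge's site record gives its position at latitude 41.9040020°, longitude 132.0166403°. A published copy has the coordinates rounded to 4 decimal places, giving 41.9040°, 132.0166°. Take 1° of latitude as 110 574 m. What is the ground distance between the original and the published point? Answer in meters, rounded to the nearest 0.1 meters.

The latitude changed by +0.0000020° and the longitude by +0.0000403°.
North–south shift: 0.0000020 × 110574 = 0.221148 m.
E–W at 41.904°: 0.0000403° × 110574 × cos 41.904° = 0.0000403 × 110574 × 0.7443 ≈ 3.31654 m.
Hypotenuse of the two orthogonal shifts: √(0.221148² + 3.31654²) = 3.32391 m.

3.3 meters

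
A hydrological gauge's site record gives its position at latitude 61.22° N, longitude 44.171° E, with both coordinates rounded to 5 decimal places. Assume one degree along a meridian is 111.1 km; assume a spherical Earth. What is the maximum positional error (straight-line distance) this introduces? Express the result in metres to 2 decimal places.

0.62 metres

Rounding to 5 decimal places leaves each coordinate within ±5e-06° of the true value.
Latitude error → 5e-06 × 111100 = 0.5555 m along the meridian.
East–west component at 61.22°: 5e-06° × 111100 × cos 61.22° ≈ 5e-06 × 53488.8 ≈ 0.267444 m.
The two errors are perpendicular, so the maximum displacement is √(0.5555² + 0.267444²) ≈ 0.616528 m.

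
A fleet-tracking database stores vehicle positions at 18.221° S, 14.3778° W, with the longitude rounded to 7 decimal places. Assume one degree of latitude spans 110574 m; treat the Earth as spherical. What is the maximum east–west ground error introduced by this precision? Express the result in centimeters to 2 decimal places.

Rounding to 7 decimal places leaves the longitude within ±5e-08° of the true value.
Parallels shrink by cos φ, so at 18.221° a degree of longitude is 110574 × 0.9499 ≈ 105030 m.
East–west error: 5e-08° × 105030 m/° ≈ 0.00525148 m.
That is 0.00525148 m = 0.52515 cm.

0.53 centimeters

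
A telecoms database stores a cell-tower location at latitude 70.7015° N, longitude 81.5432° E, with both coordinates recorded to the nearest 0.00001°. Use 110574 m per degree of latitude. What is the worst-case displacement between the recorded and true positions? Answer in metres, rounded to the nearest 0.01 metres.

0.58 metres

Rounding to 5 decimal places leaves each coordinate within ±5e-06° of the true value.
Latitude error → 5e-06 × 110574 = 0.55287 m along the meridian.
Longitude error → 5e-06 × 110574 × cos 70.7015° = 5e-06 × 110574 × 0.3305 ≈ 0.182718 m.
The two errors are perpendicular, so the maximum displacement is √(0.55287² + 0.182718²) ≈ 0.582281 m.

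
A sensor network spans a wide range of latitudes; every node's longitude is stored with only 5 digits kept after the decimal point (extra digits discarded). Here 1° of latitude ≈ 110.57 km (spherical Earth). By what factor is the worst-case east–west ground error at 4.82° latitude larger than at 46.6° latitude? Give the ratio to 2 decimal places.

Truncating at 5 decimal places can drop up to a full unit in the last place, so the longitude may be off by as much as 1e-05°.
At 4.82°: 1e-05° × 110570 × cos 4.82° = 1e-05 × 110570 × 0.9965 ≈ 1.1018 m.
At 46.6°: 1e-05° × 110570 × cos 46.6° = 1e-05 × 110570 × 0.6871 ≈ 0.75971 m.
The ratio reduces to cos 4.82° / cos 46.6° = 0.9965/0.6871 ≈ 1.4503.

1.45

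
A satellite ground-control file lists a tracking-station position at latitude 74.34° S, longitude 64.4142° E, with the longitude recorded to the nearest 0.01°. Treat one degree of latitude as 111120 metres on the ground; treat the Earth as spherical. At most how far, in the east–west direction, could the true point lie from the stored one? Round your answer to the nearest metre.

Rounding to 2 decimal places leaves the longitude within ±0.005° of the true value.
Parallels shrink by cos φ, so at 74.34° a degree of longitude is 111120 × 0.2699 ≈ 29994.4 m.
So at most 0.005° × 29994.4 ≈ 149.972 m east–west.

150 metres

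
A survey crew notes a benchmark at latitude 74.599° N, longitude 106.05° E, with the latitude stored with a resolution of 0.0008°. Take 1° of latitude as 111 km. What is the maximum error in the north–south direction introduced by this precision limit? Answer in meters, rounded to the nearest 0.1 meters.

With a 0.0008° grid the true value lies within half a step, ±0.0008°/2 = ±0.0004°, of the stored one.
Along the meridian that is 0.0004° × 111000 m/° = 44.4 m.

44.4 meters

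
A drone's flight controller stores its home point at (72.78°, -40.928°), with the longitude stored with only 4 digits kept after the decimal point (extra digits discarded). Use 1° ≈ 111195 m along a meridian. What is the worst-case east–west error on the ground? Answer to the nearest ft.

11 ft

Truncating at 4 decimal places can drop up to a full unit in the last place, so the longitude may be off by as much as 0.0001°.
One degree of longitude at 72.78° is 111195 × cos 72.78° ≈ 111195 × 0.2960 = 32918.3 m.
East–west error: 0.0001° × 32918.3 m/° ≈ 3.29183 m.
In feet: 3.29183 m ÷ 0.3048 ≈ 10.8 ft.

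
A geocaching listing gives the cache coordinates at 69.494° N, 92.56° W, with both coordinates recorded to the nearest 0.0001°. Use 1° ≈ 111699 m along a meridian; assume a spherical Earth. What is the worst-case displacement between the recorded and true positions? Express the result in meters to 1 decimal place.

5.9 meters

Rounding to 4 decimal places leaves each coordinate within ±5e-05° of the true value.
N–S: 5e-05° × 111699 m/° = 5.58495 m.
E–W at 69.494°: 5e-05° × 111699 × cos 69.494° = 5e-05 × 111699 × 0.3503 ≈ 1.95644 m.
Combining orthogonally: (5.58495² + 1.95644²)^½ ≈ 5.91771 m.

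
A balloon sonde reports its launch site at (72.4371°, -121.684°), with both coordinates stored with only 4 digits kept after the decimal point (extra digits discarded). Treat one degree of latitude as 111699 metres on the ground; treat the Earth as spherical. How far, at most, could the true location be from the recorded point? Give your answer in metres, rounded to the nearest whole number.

Truncating at 4 decimal places can drop up to a full unit in the last place, so each coordinate may be off by as much as 0.0001°.
N–S: 0.0001° × 111699 m/° = 11.1699 m.
Longitude error → 0.0001 × 111699 × cos 72.4371° = 0.0001 × 111699 × 0.3018 ≈ 3.37055 m.
Combining orthogonally: (11.1699² + 3.37055²)^½ ≈ 11.6674 m.

12 metres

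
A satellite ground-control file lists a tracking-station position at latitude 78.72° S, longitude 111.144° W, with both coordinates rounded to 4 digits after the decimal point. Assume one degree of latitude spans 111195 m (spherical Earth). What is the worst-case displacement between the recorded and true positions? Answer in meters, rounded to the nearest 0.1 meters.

Rounding to 4 decimal places leaves each coordinate within ±5e-05° of the true value.
North–south component: 5e-05° × 111195 = 5.55975 m.
Longitude error → 5e-05 × 111195 × cos 78.72° = 5e-05 × 111195 × 0.1956 ≈ 1.08751 m.
Worst case both components are at the extreme and orthogonal: √(5.55975² + 1.08751²) ≈ 5.66511 m.

5.7 meters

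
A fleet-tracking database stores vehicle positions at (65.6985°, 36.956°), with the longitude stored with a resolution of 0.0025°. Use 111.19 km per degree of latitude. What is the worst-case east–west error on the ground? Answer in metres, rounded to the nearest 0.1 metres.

57.2 metres

With a 0.0025° grid the true value lies within half a step, ±0.0025°/2 = ±0.00125°, of the stored one.
Parallels shrink by cos φ, so at 65.6985° a degree of longitude is 111190 × 0.4115 ≈ 45758.9 m.
East–west error: 0.00125° × 45758.9 m/° ≈ 57.1987 m.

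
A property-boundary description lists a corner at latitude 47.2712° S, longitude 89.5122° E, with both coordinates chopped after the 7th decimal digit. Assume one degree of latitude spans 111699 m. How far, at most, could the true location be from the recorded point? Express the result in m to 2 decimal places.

Truncating at 7 decimal places can drop up to a full unit in the last place, so each coordinate may be off by as much as 1e-07°.
N–S: 1e-07° × 111699 m/° = 0.0111699 m.
E–W at 47.2712°: 1e-07° × 111699 × cos 47.2712° = 1e-07 × 111699 × 0.6785 ≈ 0.0075791 m.
The two errors are perpendicular, so the maximum displacement is √(0.0111699² + 0.0075791²) ≈ 0.0134985 m.

0.01 m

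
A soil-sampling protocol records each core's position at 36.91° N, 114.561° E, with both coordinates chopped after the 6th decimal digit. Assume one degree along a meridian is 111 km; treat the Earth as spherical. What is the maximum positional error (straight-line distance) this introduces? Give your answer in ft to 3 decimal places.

Truncating at 6 decimal places can drop up to a full unit in the last place, so each coordinate may be off by as much as 1e-06°.
N–S: 1e-06° × 111000 m/° = 0.111 m.
Longitude error → 1e-06 × 111000 × cos 36.91° = 1e-06 × 111000 × 0.7996 ≈ 0.0887534 m.
The two errors are perpendicular, so the maximum displacement is √(0.111² + 0.0887534²) ≈ 0.14212 m.
In feet: 0.14212 m ÷ 0.3048 ≈ 0.46627 ft.

0.466 ft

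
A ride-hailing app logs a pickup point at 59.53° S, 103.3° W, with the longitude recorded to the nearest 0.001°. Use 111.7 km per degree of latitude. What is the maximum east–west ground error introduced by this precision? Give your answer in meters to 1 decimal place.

Rounding to 3 decimal places leaves the longitude within ±0.0005° of the true value.
At latitude 59.53° a degree of longitude spans 111700 m × cos 59.53° = 111700 × 0.5071 ≈ 56641.6 m.
Maximum E–W displacement: 0.0005 × 56641.6 = 28.3208 m.

28.3 meters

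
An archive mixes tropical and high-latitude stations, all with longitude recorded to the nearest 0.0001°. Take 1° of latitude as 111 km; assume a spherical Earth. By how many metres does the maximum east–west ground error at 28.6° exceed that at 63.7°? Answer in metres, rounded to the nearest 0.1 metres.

Rounding to 4 decimal places leaves the longitude within ±5e-05° of the true value.
At 28.6°: 5e-05° × 111000 × cos 28.6° = 5e-05 × 111000 × 0.8780 ≈ 4.8728 m.
Error at 63.7° = 5e-05° × 111000 × cos 63.7° ≈ 5.55 × 0.4431 = 2.459 m.
So the lower-latitude error exceeds the higher by 4.8728 − 2.459 = 2.4138 m.

2.4 metres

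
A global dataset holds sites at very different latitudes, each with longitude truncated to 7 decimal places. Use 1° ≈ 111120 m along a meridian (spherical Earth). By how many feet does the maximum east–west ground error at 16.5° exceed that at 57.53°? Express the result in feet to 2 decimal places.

Truncating at 7 decimal places can drop up to a full unit in the last place, so the longitude may be off by as much as 1e-07°.
At 16.5°: 1e-07° × 111120 × cos 16.5° = 1e-07 × 111120 × 0.9588 ≈ 0.010654 m.
Error at 57.53° = 1e-07° × 111120 × cos 57.53° ≈ 0.011112 × 0.5369 = 0.0059656 m.
Difference: 0.010654 − 0.0059656 = 0.0046888 m.
In feet: 0.00468884 m ÷ 0.3048 ≈ 0.015383 ft.

0.02 feet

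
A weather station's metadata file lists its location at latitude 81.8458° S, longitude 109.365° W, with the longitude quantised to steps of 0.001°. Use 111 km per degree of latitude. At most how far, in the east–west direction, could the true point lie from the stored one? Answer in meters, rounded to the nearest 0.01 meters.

With a 0.001° grid the true value lies within half a step, ±0.001°/2 = ±0.0005°, of the stored one.
One degree of longitude at 81.8458° is 111000 × cos 81.8458° ≈ 111000 × 0.1418 = 15744 m.
Maximum E–W displacement: 0.0005 × 15744 = 7.87199 m.

7.87 meters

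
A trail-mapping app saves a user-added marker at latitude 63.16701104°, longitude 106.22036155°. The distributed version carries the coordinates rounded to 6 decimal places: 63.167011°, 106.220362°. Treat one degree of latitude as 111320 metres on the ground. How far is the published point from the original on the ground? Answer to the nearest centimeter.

2 centimeters

Δlat = 63.16701104 − 63.167011 = +0.00000004°; Δlon = 106.22036155 − 106.220362 = -0.00000045°.
North–south shift: 0.00000004 × 111320 = 0.0044528 m.
East–west at this latitude: -0.00000045° × 111320 × cos 63.167° ≈ -0.00000045 × 50248.9 = -0.022612 m.
Combined displacement = (0.0044528² + 0.022612²)^½ ≈ 0.0230463 m.
That is 0.0230463 m = 2.3046 cm.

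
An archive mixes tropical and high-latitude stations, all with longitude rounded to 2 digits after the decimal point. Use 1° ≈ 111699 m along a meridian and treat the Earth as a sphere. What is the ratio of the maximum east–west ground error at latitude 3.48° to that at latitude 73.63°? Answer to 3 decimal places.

3.542

Rounding to 2 decimal places leaves the longitude within ±0.005° of the true value.
At 3.48°: 0.005° × 111699 × cos 3.48° = 0.005 × 111699 × 0.9982 ≈ 557.47 m.
Error at 73.63° = 0.005° × 111699 × cos 73.63° ≈ 558.5 × 0.2818 = 157.41 m.
Ratio: 557.47 / 157.41 = cos 3.48° / cos 73.63° ≈ 3.5416.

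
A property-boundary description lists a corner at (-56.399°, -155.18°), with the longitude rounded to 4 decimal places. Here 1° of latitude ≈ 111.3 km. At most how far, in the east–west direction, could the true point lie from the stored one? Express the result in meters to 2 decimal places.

3.08 meters

Rounding to 4 decimal places leaves the longitude within ±5e-05° of the true value.
One degree of longitude at 56.399° is 111300 × cos 56.399° ≈ 111300 × 0.5534 = 61594.1 m.
Maximum E–W displacement: 5e-05 × 61594.1 = 3.0797 m.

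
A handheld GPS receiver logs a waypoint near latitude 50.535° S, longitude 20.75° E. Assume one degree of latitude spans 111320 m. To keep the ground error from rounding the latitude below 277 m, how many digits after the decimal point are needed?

3 decimal places

One degree of latitude covers 111320 m.
With N decimal places the half-ulp bound is 0.5·10⁻ᴺ°, or 0.5·10⁻ᴺ × 111320 m on the ground.
Need 0.5 × 111320 × 10⁻ᴺ ≤ 277 → 10⁻ᴺ ≤ 4.977e-03, so N ≥ 2.30.
So 3 decimal places suffice (55.7 m); 2 would allow up to 557 m.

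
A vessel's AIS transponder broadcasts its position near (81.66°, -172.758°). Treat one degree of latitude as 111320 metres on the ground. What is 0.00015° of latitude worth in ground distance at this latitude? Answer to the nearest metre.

17 metres

0.00015° × 111320 m/° = 16.698 m.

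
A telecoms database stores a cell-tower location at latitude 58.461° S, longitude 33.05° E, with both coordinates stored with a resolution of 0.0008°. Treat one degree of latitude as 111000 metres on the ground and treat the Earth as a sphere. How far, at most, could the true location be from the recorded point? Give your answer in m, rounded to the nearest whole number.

With a 0.0008° grid the true value lies within half a step, ±0.0008°/2 = ±0.0004°, of the stored one.
N–S: 0.0004° × 111000 m/° = 44.4 m.
Longitude error → 0.0004 × 111000 × cos 58.461° = 0.0004 × 111000 × 0.5231 ≈ 23.2247 m.
Combining orthogonally: (44.4² + 23.2247²)^½ ≈ 50.1074 m.

50 m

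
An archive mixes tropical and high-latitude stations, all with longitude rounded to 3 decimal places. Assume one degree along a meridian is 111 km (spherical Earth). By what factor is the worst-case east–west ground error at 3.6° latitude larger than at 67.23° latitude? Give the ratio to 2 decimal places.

2.58

Rounding to 3 decimal places leaves the longitude within ±0.0005° of the true value.
At 3.6°: 0.0005° × 111000 × cos 3.6° = 0.0005 × 111000 × 0.9980 ≈ 55.39 m.
Error at 67.23° = 0.0005° × 111000 × cos 67.23° ≈ 55.5 × 0.3870 = 21.48 m.
Ratio: 55.39 / 21.48 = cos 3.6° / cos 67.23° ≈ 2.5787.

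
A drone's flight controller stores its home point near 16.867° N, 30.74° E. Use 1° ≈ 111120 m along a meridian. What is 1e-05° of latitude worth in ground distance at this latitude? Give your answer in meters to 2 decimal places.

1e-05° × 111120 m/° = 1.1112 m.

1.11 meters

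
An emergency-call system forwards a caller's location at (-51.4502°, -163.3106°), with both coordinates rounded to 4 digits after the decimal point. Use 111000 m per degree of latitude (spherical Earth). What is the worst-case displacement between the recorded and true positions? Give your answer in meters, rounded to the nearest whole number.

Rounding to 4 decimal places leaves each coordinate within ±5e-05° of the true value.
Latitude error → 5e-05 × 111000 = 5.55 m along the meridian.
Longitude error → 5e-05 × 111000 × cos 51.4502° = 5e-05 × 111000 × 0.6232 ≈ 3.45873 m.
Worst case both components are at the extreme and orthogonal: √(5.55² + 3.45873²) ≈ 6.53952 m.

7 meters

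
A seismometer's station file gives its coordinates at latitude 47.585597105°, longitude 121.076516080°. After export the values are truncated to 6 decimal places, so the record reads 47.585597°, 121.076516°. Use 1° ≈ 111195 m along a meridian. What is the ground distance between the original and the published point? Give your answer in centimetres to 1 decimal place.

The latitude changed by +0.000000105° and the longitude by +0.000000080°.
N–S: 0.000000105° × 111195 m/° = 0.0116755 m.
East–west at this latitude: 0.000000080° × 111195 × cos 47.5856° ≈ 0.000000080 × 74999.7 = 0.00599998 m.
Combined displacement = (0.0116755² + 0.00599998²)^½ ≈ 0.0131269 m.
That is 0.0131269 m = 1.3127 cm.

1.3 centimetres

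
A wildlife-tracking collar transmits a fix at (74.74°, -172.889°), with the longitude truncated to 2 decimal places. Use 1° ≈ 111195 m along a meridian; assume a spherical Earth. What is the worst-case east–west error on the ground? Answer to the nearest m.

293 m

Truncating at 2 decimal places can drop up to a full unit in the last place, so the longitude may be off by as much as 0.01°.
Parallels shrink by cos φ, so at 74.74° a degree of longitude is 111195 × 0.2632 ≈ 29266.5 m.
Maximum E–W displacement: 0.01 × 29266.5 = 292.665 m.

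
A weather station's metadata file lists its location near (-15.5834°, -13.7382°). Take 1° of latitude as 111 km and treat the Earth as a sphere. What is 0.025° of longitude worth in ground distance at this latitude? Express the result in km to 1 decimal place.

2.7 km

0.025° of longitude at 15.5834° is 0.025 × 111000 × cos 15.5834° ≈ 0.025 × 106920 = 2672.99 m.
That is 2672.99 m = 2.673 km.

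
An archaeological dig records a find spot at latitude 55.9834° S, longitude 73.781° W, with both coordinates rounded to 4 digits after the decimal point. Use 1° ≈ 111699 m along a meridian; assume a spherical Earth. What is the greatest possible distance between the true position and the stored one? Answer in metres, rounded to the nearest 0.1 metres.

Rounding to 4 decimal places leaves each coordinate within ±5e-05° of the true value.
N–S: 5e-05° × 111699 m/° = 5.58495 m.
Longitude error → 5e-05 × 111699 × cos 55.9834° = 5e-05 × 111699 × 0.5594 ≈ 3.12441 m.
The two errors are perpendicular, so the maximum displacement is √(5.58495² + 3.12441²) ≈ 6.3995 m.

6.4 metres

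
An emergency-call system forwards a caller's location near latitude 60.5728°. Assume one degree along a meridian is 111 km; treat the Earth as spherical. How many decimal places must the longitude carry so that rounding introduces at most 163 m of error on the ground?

3 decimal places

At 60.5728° one degree of longitude covers 111000 × cos 60.5728° ≈ 111000 × 0.4913 ≈ 54536.2 m.
N decimal places → at most half a unit in the last place, 0.5 × 10⁻ᴺ° = 54536.2/2 × 10⁻ᴺ m.
Need 0.5 × 54536.2 × 10⁻ᴺ ≤ 163 → 10⁻ᴺ ≤ 5.978e-03, so N ≥ 2.22.
N = 2 would give 273 m (too coarse); N = 3 gives 27.3 m ≤ 163 m.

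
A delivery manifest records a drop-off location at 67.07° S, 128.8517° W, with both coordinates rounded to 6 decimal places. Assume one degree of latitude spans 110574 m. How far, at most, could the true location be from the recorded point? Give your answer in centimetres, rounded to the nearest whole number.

6 centimetres

Rounding to 6 decimal places leaves each coordinate within ±5e-07° of the true value.
Latitude error → 5e-07 × 110574 = 0.055287 m along the meridian.
East–west component at 67.07°: 5e-07° × 110574 × cos 67.07° ≈ 5e-07 × 43080.3 ≈ 0.0215402 m.
Combining orthogonally: (0.055287² + 0.0215402²)^½ ≈ 0.0593349 m.
That is 0.0593349 m = 5.9335 cm.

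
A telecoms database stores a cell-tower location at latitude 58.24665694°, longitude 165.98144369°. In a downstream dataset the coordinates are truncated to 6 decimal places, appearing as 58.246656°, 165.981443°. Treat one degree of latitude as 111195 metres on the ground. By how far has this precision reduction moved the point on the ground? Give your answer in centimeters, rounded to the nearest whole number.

Δlat = 58.24665694 − 58.246656 = +0.00000094°; Δlon = 165.98144369 − 165.981443 = +0.00000069°.
N–S: 0.00000094° × 111195 m/° = 0.104523 m.
E–W at 58.2467°: 0.00000069° × 111195 × cos 58.2467° = 0.00000069 × 111195 × 0.5263 ≈ 0.0403773 m.
Hypotenuse of the two orthogonal shifts: √(0.104523² + 0.0403773²) = 0.112051 m.
That is 0.112051 m = 11.205 cm.

11 centimeters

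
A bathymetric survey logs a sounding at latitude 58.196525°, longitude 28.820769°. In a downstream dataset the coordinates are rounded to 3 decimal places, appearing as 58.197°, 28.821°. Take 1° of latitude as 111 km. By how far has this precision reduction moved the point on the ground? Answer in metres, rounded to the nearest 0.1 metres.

The latitude changed by -0.000475° and the longitude by -0.000231°.
North–south shift: -0.000475 × 111000 = -52.725 m.
E–W at 58.197°: -0.000231° × 111000 × cos 58.197° = -0.000231 × 111000 × 0.5270 ≈ -13.5128 m.
Distance: √(52.725² + 13.5128²) ≈ 54.4291 m.

54.4 metres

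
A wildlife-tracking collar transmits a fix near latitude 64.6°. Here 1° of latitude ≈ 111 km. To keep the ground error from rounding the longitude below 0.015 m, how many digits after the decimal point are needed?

7 decimal places

At 64.6° one degree of longitude covers 111000 × cos 64.6° ≈ 111000 × 0.4289 ≈ 47611.8 m.
N decimal places → at most half a unit in the last place, 0.5 × 10⁻ᴺ° = 47611.8/2 × 10⁻ᴺ m.
Need 0.5 × 47611.8 × 10⁻ᴺ ≤ 0.015 → 10⁻ᴺ ≤ 6.301e-07, so N ≥ 6.20.
N = 6 would give 0.0238 m (too coarse); N = 7 gives 0.00238 m ≤ 0.015 m.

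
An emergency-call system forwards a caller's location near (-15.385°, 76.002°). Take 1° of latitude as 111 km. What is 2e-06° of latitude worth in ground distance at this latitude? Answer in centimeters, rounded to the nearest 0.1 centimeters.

22.2 centimeters

Along a meridian 2e-06° is 2e-06 × 111000 = 0.222 m.
That is 0.222 m = 22.2 cm.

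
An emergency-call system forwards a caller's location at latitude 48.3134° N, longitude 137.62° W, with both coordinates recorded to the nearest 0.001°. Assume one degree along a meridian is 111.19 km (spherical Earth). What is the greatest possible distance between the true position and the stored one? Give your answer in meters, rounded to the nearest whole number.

Rounding to 3 decimal places leaves each coordinate within ±0.0005° of the true value.
North–south component: 0.0005° × 111190 = 55.595 m.
Longitude error → 0.0005 × 111190 × cos 48.3134° = 0.0005 × 111190 × 0.6651 ≈ 36.9738 m.
Worst case both components are at the extreme and orthogonal: √(55.595² + 36.9738²) ≈ 66.7672 m.

67 meters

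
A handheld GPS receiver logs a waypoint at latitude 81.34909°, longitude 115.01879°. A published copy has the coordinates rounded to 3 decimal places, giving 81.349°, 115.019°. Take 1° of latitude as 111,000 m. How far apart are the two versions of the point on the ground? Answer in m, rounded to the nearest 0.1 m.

Δlat = 81.34909 − 81.349 = +0.00009°; Δlon = 115.01879 − 115.019 = -0.00021°.
N–S: 0.00009° × 111000 m/° = 9.99 m.
E–W at 81.349°: -0.00021° × 111000 × cos 81.349° = -0.00021 × 111000 × 0.1504 ≈ -3.50618 m.
Distance: √(9.99² + 3.50618²) ≈ 10.5874 m.

10.6 m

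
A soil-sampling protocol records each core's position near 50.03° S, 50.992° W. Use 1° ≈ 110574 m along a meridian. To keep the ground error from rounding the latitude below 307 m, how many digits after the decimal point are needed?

One degree of latitude covers 110574 m.
Rounding to N decimal places gives at most 0.5 × 10⁻ᴺ degrees of error, i.e. 0.5 × 10⁻ᴺ × 110574 m.
Need 0.5 × 110574 × 10⁻ᴺ ≤ 307 → 10⁻ᴺ ≤ 5.553e-03, so N ≥ 2.26.
At 2 places the error can reach 553 m, but 3 places keeps it to 55.3 m.

3 decimal places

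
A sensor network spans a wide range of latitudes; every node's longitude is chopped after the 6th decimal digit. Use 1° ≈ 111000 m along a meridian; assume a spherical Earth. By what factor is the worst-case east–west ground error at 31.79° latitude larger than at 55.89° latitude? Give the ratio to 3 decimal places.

Truncating at 6 decimal places can drop up to a full unit in the last place, so the longitude may be off by as much as 1e-06°.
At 31.79°: 1e-06° × 111000 × cos 31.79° = 1e-06 × 111000 × 0.8500 ≈ 0.094348 m.
At 55.89°: 1e-06° × 111000 × cos 55.89° = 1e-06 × 111000 × 0.5608 ≈ 0.062247 m.
The ratio reduces to cos 31.79° / cos 55.89° = 0.8500/0.5608 ≈ 1.5157.

1.516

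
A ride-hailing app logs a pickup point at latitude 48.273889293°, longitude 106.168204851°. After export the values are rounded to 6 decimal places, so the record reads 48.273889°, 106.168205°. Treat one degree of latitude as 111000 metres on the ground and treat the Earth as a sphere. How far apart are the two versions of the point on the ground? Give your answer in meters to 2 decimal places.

Δlat = 48.273889293 − 48.273889 = +0.000000293°; Δlon = 106.168204851 − 106.168205 = -0.000000149°.
N–S: 0.000000293° × 111000 m/° = 0.032523 m.
East–west at this latitude: -0.000000149° × 111000 × cos 48.2739° ≈ -0.000000149 × 73878.3 = -0.0110079 m.
Combined displacement = (0.032523² + 0.0110079²)^½ ≈ 0.0343354 m.

0.03 meters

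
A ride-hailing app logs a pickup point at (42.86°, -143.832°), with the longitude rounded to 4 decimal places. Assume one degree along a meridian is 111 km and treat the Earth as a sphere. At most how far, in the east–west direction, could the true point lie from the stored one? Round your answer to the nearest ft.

Rounding to 4 decimal places leaves the longitude within ±5e-05° of the true value.
One degree of longitude at 42.86° is 111000 × cos 42.86° ≈ 111000 × 0.7330 = 81365 m.
So at most 5e-05° × 81365 ≈ 4.06825 m east–west.
Converting: 4.06825 m × 3.2808 ft/m ≈ 13.347 ft.

13 ft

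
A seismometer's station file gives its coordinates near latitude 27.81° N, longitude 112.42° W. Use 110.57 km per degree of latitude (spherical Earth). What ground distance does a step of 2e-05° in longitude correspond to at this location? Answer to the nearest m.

2 m

2e-05° of longitude at 27.81° is 2e-05 × 110570 × cos 27.81° ≈ 2e-05 × 97799.1 = 1.95598 m.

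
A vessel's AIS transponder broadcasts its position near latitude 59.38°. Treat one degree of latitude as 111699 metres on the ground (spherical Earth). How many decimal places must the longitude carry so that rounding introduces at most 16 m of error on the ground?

4 decimal places

At 59.38° one degree of longitude covers 111699 × cos 59.38° ≈ 111699 × 0.5093 ≈ 56893 m.
N decimal places → at most half a unit in the last place, 0.5 × 10⁻ᴺ° = 56893/2 × 10⁻ᴺ m.
Need 0.5 × 56893 × 10⁻ᴺ ≤ 16 → 10⁻ᴺ ≤ 5.625e-04, so N ≥ 3.25.
N = 3 would give 28.4 m (too coarse); N = 4 gives 2.84 m ≤ 16 m.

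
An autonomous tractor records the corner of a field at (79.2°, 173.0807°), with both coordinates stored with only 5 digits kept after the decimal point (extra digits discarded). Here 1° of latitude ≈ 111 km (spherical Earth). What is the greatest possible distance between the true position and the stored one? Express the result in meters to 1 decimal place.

Truncating at 5 decimal places can drop up to a full unit in the last place, so each coordinate may be off by as much as 1e-05°.
N–S: 1e-05° × 111000 m/° = 1.11 m.
East–west component at 79.2°: 1e-05° × 111000 × cos 79.2° ≈ 1e-05 × 20799.3 ≈ 0.207993 m.
Combining orthogonally: (1.11² + 0.207993²)^½ ≈ 1.12932 m.

1.1 meters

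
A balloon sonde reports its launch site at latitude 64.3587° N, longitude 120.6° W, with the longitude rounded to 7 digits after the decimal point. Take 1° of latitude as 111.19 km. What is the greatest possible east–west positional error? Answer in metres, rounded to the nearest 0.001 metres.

0.002 metres

Rounding to 7 decimal places leaves the longitude within ±5e-08° of the true value.
Parallels shrink by cos φ, so at 64.3587° a degree of longitude is 111190 × 0.4327 ≈ 48115.9 m.
Maximum E–W displacement: 5e-08 × 48115.9 = 0.00240579 m.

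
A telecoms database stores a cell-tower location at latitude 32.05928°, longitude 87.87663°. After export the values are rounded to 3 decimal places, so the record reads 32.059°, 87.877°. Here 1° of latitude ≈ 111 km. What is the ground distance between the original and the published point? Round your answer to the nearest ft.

153 ft

The latitude changed by +0.00028° and the longitude by -0.00037°.
N–S: 0.00028° × 111000 m/° = 31.08 m.
East–west at this latitude: -0.00037° × 111000 × cos 32.059° ≈ -0.00037 × 94072.7 = -34.8069 m.
Distance: √(31.08² + 34.8069²) ≈ 46.6636 m.
Converting: 46.6636 m × 3.2808 ft/m ≈ 153.1 ft.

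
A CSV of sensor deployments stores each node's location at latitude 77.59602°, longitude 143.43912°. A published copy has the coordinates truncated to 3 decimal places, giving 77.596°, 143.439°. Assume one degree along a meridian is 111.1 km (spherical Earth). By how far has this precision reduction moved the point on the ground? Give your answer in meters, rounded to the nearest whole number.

4 meters

The latitude changed by +0.00002° and the longitude by +0.00012°.
N–S: 0.00002° × 111100 m/° = 2.222 m.
East–west at this latitude: 0.00012° × 111100 × cos 77.596° ≈ 0.00012 × 23864.7 = 2.86376 m.
Distance: √(2.222² + 2.86376²) ≈ 3.62469 m.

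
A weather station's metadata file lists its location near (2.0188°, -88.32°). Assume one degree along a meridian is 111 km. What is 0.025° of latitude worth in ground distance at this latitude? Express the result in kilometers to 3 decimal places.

2.775 kilometers

Along a meridian 0.025° is 0.025 × 111000 = 2775 m.
That is 2775 m = 2.775 km.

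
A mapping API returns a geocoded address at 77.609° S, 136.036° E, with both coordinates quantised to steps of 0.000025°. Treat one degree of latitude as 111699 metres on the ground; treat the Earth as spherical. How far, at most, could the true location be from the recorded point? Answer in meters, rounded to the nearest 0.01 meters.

1.43 meters

With a 0.000025° grid the true value lies within half a step, ±0.000025°/2 = ±1.25e-05°, of the stored one.
Latitude error → 1.25e-05 × 111699 = 1.39624 m along the meridian.
East–west component at 77.609°: 1.25e-05° × 111699 × cos 77.609° ≈ 1.25e-05 × 23968.6 ≈ 0.299607 m.
Combining orthogonally: (1.39624² + 0.299607²)^½ ≈ 1.42802 m.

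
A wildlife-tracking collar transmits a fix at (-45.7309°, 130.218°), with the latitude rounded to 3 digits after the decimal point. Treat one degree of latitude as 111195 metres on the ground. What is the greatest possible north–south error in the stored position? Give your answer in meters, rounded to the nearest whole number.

56 meters

Rounding to 3 decimal places leaves the latitude within ±0.0005° of the true value.
So the N–S error is at most 0.0005 × 111195 = 55.5975 m.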